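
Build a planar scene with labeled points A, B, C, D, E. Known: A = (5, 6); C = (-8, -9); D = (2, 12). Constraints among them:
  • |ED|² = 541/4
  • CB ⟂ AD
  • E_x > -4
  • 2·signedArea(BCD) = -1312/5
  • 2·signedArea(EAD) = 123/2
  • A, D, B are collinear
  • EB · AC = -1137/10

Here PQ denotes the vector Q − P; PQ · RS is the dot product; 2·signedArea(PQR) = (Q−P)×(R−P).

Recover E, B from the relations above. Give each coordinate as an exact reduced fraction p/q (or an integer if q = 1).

B = (42/5, -4/5)
E = (-3, 3/2)

1. E_x = -3  [line -6·x + -3·y + -27/2 = 0 ∩ |ED|² = 541/4]
2. E_y = 3/2  [line -6·x + -3·y + -27/2 = 0 ∩ |ED|² = 541/4]
   → E = (-3, 3/2)
3. B_x = 42/5  [EB · AC = -1137/10 ∩ A, D, B are collinear]
4. B_y = -4/5  [EB · AC = -1137/10 ∩ A, D, B are collinear]
   → B = (42/5, -4/5)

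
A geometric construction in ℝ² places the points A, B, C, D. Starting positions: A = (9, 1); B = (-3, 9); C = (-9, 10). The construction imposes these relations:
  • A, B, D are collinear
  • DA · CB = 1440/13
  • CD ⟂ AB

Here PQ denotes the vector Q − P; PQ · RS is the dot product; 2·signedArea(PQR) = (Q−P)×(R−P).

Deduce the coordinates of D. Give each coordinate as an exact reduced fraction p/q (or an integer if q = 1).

1. D_x = -99/13  [A, B, D are collinear ∩ CD ⟂ AB]
2. D_y = 157/13  [A, B, D are collinear ∩ CD ⟂ AB]
   → D = (-99/13, 157/13)

D = (-99/13, 157/13)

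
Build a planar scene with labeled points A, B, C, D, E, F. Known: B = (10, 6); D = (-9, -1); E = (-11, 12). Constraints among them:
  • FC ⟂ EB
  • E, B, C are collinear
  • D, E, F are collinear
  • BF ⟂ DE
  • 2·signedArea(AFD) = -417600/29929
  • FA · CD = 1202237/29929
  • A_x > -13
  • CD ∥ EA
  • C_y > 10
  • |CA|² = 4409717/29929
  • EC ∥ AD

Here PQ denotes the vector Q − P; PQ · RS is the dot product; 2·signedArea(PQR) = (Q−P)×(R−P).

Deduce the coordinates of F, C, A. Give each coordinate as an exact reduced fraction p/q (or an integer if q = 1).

A = (-116121/9169, 431/9169)
C = (-67259/9169, 100428/9169)
F = (-1663/173, 516/173)

1. F_x = -1663/173  [D, E, F are collinear ∩ BF ⟂ DE]
2. F_y = 516/173  [D, E, F are collinear ∩ BF ⟂ DE]
   → F = (-1663/173, 516/173)
3. C_x = -67259/9169  [E, B, C are collinear ∩ FC ⟂ EB]
4. C_y = 100428/9169  [E, B, C are collinear ∩ FC ⟂ EB]
   → C = (-67259/9169, 100428/9169)
5. A_x = -116121/9169  [EC ∥ AD ∩ CD ∥ EA]
6. A_y = 431/9169  [EC ∥ AD ∩ CD ∥ EA]
   → A = (-116121/9169, 431/9169)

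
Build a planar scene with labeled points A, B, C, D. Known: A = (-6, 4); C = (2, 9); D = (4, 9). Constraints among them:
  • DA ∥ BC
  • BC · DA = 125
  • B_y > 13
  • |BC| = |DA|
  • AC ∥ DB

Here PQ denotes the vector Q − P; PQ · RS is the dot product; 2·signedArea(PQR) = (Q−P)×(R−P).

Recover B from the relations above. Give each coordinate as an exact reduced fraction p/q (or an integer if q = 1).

1. B_x = 12  [DA ∥ BC ∩ AC ∥ DB]
2. B_y = 14  [DA ∥ BC ∩ AC ∥ DB]
   → B = (12, 14)

B = (12, 14)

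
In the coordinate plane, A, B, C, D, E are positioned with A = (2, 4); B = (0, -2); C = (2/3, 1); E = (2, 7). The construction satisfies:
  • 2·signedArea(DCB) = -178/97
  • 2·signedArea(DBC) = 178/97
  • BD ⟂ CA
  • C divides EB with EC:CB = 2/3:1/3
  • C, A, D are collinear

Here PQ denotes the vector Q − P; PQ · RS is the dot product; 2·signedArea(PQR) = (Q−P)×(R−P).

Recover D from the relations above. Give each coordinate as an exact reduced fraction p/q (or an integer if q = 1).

D = (-54/97, -170/97)

1. D_x = -54/97  [C, A, D are collinear ∩ BD ⟂ CA]
2. D_y = -170/97  [C, A, D are collinear ∩ BD ⟂ CA]
   → D = (-54/97, -170/97)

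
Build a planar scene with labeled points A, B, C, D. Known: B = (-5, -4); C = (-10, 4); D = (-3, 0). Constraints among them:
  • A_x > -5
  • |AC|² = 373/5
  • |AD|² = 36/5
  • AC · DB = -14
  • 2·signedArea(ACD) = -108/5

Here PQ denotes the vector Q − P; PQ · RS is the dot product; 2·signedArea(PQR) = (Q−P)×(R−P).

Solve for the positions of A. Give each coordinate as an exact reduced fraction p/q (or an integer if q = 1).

1. A_x = -21/5  [2·signedArea(ACD) = -108/5 ∩ AC · DB = -14]
2. A_y = -12/5  [2·signedArea(ACD) = -108/5 ∩ AC · DB = -14]
   → A = (-21/5, -12/5)

A = (-21/5, -12/5)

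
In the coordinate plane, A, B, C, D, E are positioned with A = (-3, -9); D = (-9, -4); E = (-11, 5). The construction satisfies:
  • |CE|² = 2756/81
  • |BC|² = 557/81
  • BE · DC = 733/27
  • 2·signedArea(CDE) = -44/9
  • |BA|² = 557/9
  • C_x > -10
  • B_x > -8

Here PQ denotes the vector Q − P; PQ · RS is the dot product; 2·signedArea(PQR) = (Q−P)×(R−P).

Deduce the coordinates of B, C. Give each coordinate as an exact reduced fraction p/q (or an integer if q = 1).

1. C_x = -83/9  [line -9·x + -2·y + -757/9 = 0 ∩ |CE|² = 2756/81]
2. C_y = -5/9  [line -9·x + -2·y + -757/9 = 0 ∩ |CE|² = 2756/81]
   → C = (-83/9, -5/9)
3. B_x = -23/3  [line 2/9·x + -31/9·y + -202/27 = 0 ∩ |BC|² = 557/81]
4. B_y = -8/3  [line 2/9·x + -31/9·y + -202/27 = 0 ∩ |BC|² = 557/81]
   → B = (-23/3, -8/3)

B = (-23/3, -8/3)
C = (-83/9, -5/9)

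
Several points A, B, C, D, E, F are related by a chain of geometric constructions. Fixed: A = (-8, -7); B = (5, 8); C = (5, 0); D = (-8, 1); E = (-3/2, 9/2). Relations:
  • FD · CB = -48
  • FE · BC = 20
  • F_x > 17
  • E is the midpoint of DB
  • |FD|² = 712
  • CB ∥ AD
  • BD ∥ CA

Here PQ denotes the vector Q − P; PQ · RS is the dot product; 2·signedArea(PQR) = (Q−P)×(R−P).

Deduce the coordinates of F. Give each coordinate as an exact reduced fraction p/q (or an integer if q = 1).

1. F_y = 7  [FE · BC = 20]
2. F_x = 18  [|FD|² = 712]
   → F = (18, 7)

F = (18, 7)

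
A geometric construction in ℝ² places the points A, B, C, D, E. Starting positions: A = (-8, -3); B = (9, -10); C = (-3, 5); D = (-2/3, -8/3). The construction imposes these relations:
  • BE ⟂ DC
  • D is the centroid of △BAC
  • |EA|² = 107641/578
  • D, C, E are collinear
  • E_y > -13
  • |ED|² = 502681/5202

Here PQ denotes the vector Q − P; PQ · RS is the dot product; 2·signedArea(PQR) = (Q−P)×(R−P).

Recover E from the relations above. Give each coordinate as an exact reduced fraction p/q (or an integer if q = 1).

E = (1269/578, -6977/578)

1. E_x = 1269/578  [D, C, E are collinear ∩ BE ⟂ DC]
2. E_y = -6977/578  [D, C, E are collinear ∩ BE ⟂ DC]
   → E = (1269/578, -6977/578)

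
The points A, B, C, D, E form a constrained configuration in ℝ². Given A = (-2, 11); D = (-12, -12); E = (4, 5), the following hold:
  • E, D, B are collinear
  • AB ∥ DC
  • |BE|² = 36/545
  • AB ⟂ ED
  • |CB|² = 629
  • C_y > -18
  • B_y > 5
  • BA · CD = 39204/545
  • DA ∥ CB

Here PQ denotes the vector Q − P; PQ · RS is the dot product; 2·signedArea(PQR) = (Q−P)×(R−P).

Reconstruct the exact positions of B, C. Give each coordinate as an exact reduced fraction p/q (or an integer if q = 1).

B = (2276/545, 2827/545)
C = (-3174/545, -9708/545)

1. B_x = 2276/545  [E, D, B are collinear ∩ AB ⟂ ED]
2. B_y = 2827/545  [E, D, B are collinear ∩ AB ⟂ ED]
   → B = (2276/545, 2827/545)
3. C_x = -3174/545  [DA ∥ CB ∩ AB ∥ DC]
4. C_y = -9708/545  [DA ∥ CB ∩ AB ∥ DC]
   → C = (-3174/545, -9708/545)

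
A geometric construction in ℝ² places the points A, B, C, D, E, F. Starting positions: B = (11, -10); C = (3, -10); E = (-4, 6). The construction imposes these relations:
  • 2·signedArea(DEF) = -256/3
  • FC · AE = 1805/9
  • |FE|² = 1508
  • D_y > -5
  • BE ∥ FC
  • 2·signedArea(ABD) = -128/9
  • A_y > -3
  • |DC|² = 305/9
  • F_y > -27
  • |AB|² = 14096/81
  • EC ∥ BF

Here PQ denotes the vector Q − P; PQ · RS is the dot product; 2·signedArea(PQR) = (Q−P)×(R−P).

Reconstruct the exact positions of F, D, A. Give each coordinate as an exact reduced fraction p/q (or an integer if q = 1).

A = (-1/9, -26/9)
D = (2/3, -14/3)
F = (18, -26)

1. F_x = 18  [BE ∥ FC ∩ EC ∥ BF]
2. F_y = -26  [BE ∥ FC ∩ EC ∥ BF]
   → F = (18, -26)
3. D_x = 2/3  [line 32·x + 22·y + 244/3 = 0 ∩ |DC|² = 305/9]
4. D_y = -14/3  [line 32·x + 22·y + 244/3 = 0 ∩ |DC|² = 305/9]
   → D = (2/3, -14/3)
5. A_x = -1/9  [2·signedArea(ABD) = -128/9 ∩ FC · AE = 1805/9]
6. A_y = -26/9  [2·signedArea(ABD) = -128/9 ∩ FC · AE = 1805/9]
   → A = (-1/9, -26/9)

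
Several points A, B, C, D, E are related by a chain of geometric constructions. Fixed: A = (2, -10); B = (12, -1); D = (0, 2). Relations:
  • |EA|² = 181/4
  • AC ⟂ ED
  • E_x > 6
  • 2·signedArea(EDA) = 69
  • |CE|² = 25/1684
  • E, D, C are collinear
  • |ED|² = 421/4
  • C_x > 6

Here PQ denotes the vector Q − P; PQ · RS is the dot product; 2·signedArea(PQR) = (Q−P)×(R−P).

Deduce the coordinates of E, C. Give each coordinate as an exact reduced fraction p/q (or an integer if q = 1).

C = (2912/421, -2278/421)
E = (7, -11/2)

1. E_x = 7  [line 12·x + 2·y + -73 = 0 ∩ |ED|² = 421/4]
2. E_y = -11/2  [line 12·x + 2·y + -73 = 0 ∩ |ED|² = 421/4]
   → E = (7, -11/2)
3. C_x = 2912/421  [E, D, C are collinear ∩ AC ⟂ ED]
4. C_y = -2278/421  [E, D, C are collinear ∩ AC ⟂ ED]
   → C = (2912/421, -2278/421)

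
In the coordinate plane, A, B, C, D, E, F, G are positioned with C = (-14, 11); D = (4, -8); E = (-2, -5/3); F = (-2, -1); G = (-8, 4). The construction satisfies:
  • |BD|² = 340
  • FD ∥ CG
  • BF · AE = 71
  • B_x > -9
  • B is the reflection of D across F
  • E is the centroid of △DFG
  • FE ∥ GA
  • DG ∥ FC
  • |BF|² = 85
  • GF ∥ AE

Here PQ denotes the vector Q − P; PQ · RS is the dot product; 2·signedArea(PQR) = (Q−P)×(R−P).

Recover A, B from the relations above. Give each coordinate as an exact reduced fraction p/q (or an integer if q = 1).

A = (-8, 10/3)
B = (-8, 6)

1. A_x = -8  [GF ∥ AE ∩ FE ∥ GA]
2. A_y = 10/3  [GF ∥ AE ∩ FE ∥ GA]
   → A = (-8, 10/3)
3. B_x = -8  [B is the reflection of D across F]
4. B_y = 6  [B is the reflection of D across F]
   → B = (-8, 6)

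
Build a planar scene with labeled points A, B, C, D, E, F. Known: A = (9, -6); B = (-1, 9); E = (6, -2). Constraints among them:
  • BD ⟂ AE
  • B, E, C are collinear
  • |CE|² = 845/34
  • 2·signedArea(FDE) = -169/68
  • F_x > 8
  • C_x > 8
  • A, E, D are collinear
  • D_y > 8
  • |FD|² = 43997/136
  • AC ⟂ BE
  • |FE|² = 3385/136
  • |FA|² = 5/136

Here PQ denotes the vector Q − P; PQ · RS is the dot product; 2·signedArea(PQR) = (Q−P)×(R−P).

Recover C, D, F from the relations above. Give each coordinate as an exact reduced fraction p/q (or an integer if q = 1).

1. C_x = 295/34  [B, E, C are collinear ∩ AC ⟂ BE]
2. C_y = -211/34  [B, E, C are collinear ∩ AC ⟂ BE]
   → C = (295/34, -211/34)
3. D_x = -9/5  [A, E, D are collinear ∩ BD ⟂ AE]
4. D_y = 42/5  [A, E, D are collinear ∩ BD ⟂ AE]
   → D = (-9/5, 42/5)
5. F_x = 601/68  [line 52/5·x + 39/5·y + -15067/340 = 0 ∩ |FD|² = 43997/136]
6. F_y = -415/68  [line 52/5·x + 39/5·y + -15067/340 = 0 ∩ |FD|² = 43997/136]
   → F = (601/68, -415/68)

C = (295/34, -211/34)
D = (-9/5, 42/5)
F = (601/68, -415/68)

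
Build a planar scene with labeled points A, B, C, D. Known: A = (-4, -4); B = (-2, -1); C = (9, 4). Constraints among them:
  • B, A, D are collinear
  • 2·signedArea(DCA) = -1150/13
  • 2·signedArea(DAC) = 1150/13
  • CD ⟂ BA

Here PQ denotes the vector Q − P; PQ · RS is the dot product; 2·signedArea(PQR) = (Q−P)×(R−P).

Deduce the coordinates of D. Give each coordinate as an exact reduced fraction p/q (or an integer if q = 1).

1. D_x = 48/13  [B, A, D are collinear ∩ CD ⟂ BA]
2. D_y = 98/13  [B, A, D are collinear ∩ CD ⟂ BA]
   → D = (48/13, 98/13)

D = (48/13, 98/13)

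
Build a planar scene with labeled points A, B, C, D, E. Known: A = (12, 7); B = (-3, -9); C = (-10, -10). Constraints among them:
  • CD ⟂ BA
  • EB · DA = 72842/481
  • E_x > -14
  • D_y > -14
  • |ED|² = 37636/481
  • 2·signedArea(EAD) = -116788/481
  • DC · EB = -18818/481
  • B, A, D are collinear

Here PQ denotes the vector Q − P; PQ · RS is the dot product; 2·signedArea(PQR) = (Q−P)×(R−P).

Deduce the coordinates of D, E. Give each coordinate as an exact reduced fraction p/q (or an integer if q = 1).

1. D_x = -3258/481  [B, A, D are collinear ∩ CD ⟂ BA]
2. D_y = -6265/481  [B, A, D are collinear ∩ CD ⟂ BA]
   → D = (-3258/481, -6265/481)
3. E_x = -6362/481  [2·signedArea(EAD) = -116788/481 ∩ EB · DA = 72842/481]
4. E_y = -3355/481  [2·signedArea(EAD) = -116788/481 ∩ EB · DA = 72842/481]
   → E = (-6362/481, -3355/481)

D = (-3258/481, -6265/481)
E = (-6362/481, -3355/481)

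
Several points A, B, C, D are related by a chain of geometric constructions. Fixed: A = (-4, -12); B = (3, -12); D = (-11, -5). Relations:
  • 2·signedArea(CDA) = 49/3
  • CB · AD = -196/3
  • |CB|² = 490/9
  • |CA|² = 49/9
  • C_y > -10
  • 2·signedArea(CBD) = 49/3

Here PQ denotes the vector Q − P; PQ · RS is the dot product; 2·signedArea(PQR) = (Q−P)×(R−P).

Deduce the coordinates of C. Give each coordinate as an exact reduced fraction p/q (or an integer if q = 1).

C = (-4, -29/3)

1. C_x = -4  [2·signedArea(CDA) = 49/3 ∩ 2·signedArea(CBD) = 49/3]
2. C_y = -29/3  [2·signedArea(CDA) = 49/3 ∩ 2·signedArea(CBD) = 49/3]
   → C = (-4, -29/3)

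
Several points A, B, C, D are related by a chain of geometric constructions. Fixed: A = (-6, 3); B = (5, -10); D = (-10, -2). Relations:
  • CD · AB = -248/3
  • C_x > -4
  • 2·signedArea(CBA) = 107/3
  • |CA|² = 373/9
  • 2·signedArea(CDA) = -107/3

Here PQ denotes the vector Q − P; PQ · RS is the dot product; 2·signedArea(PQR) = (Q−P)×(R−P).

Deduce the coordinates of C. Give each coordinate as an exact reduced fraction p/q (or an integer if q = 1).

C = (-11/3, -3)

1. C_x = -11/3  [2·signedArea(CDA) = -107/3 ∩ CD · AB = -248/3]
2. C_y = -3  [2·signedArea(CDA) = -107/3 ∩ CD · AB = -248/3]
   → C = (-11/3, -3)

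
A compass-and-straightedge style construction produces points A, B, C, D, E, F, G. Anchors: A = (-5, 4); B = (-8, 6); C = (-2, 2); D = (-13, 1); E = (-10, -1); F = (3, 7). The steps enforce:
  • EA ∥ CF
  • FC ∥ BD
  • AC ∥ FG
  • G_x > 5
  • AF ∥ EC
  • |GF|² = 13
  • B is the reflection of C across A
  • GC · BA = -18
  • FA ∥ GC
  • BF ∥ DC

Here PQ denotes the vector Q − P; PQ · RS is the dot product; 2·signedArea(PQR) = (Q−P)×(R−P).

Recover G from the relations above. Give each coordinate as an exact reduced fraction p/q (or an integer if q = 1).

1. G_x = 6  [FA ∥ GC ∩ AC ∥ FG]
2. G_y = 5  [FA ∥ GC ∩ AC ∥ FG]
   → G = (6, 5)

G = (6, 5)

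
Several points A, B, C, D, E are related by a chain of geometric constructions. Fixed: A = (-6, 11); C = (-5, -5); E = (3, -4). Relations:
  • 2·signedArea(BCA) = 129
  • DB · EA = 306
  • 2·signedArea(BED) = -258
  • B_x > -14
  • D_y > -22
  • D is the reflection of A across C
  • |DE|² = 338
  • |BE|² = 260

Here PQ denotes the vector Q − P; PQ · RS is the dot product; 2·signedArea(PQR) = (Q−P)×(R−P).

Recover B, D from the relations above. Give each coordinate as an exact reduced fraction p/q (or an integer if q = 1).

B = (-13, -6)
D = (-4, -21)

1. D_x = -4  [D is the reflection of A across C]
2. D_y = -21  [D is the reflection of A across C]
   → D = (-4, -21)
3. B_x = -13  [2·signedArea(BCA) = 129 ∩ 2·signedArea(BED) = -258]
4. B_y = -6  [2·signedArea(BCA) = 129 ∩ 2·signedArea(BED) = -258]
   → B = (-13, -6)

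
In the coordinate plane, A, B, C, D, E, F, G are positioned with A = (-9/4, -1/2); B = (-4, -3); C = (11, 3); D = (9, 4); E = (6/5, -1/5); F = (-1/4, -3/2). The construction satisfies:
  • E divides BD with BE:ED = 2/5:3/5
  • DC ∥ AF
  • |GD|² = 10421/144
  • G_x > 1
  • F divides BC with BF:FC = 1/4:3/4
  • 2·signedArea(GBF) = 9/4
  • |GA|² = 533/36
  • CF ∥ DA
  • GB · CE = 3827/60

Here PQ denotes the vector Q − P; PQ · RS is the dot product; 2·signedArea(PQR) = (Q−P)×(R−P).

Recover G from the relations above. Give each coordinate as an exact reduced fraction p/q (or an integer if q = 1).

G = (19/12, -1/6)

1. G_x = 19/12  [GB · CE = 3827/60 ∩ 2·signedArea(GBF) = 9/4]
2. G_y = -1/6  [GB · CE = 3827/60 ∩ 2·signedArea(GBF) = 9/4]
   → G = (19/12, -1/6)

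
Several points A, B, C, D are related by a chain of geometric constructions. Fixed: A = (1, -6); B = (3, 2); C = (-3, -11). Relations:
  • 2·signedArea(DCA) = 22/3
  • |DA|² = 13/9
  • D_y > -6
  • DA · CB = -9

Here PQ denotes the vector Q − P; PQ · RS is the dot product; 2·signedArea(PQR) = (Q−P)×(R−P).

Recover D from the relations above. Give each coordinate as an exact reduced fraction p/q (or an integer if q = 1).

1. D_x = 1/3  [2·signedArea(DCA) = 22/3 ∩ DA · CB = -9]
2. D_y = -5  [2·signedArea(DCA) = 22/3 ∩ DA · CB = -9]
   → D = (1/3, -5)

D = (1/3, -5)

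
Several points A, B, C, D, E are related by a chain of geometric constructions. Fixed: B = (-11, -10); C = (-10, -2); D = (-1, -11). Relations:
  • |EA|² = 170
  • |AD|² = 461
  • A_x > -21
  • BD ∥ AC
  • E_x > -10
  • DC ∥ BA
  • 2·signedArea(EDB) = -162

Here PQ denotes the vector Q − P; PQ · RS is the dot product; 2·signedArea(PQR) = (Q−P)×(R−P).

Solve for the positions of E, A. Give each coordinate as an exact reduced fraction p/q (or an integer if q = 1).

A = (-20, -1)
E = (-9, 6)

1. A_x = -20  [BD ∥ AC ∩ DC ∥ BA]
2. A_y = -1  [BD ∥ AC ∩ DC ∥ BA]
   → A = (-20, -1)
3. E_x = -9  [line -1·x + -10·y + 51 = 0 ∩ |EA|² = 170]
4. E_y = 6  [line -1·x + -10·y + 51 = 0 ∩ |EA|² = 170]
   → E = (-9, 6)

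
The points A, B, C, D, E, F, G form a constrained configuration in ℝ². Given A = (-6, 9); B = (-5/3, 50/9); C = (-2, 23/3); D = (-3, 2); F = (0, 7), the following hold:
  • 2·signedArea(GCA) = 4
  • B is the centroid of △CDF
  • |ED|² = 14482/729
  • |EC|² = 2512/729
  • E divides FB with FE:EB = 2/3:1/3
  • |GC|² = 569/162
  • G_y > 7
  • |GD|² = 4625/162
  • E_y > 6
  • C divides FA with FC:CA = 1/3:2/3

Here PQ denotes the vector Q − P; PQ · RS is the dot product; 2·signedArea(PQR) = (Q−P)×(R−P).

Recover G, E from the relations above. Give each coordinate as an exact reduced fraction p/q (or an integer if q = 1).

1. G_x = -23/6  [line -4/3·x + -4·y + 24 = 0 ∩ |GD|² = 4625/162]
2. G_y = 131/18  [line -4/3·x + -4·y + 24 = 0 ∩ |GD|² = 4625/162]
   → G = (-23/6, 131/18)
3. E_x = -10/9  [E divides FB with FE:EB = 2/3:1/3]
4. E_y = 163/27  [E divides FB with FE:EB = 2/3:1/3]
   → E = (-10/9, 163/27)

E = (-10/9, 163/27)
G = (-23/6, 131/18)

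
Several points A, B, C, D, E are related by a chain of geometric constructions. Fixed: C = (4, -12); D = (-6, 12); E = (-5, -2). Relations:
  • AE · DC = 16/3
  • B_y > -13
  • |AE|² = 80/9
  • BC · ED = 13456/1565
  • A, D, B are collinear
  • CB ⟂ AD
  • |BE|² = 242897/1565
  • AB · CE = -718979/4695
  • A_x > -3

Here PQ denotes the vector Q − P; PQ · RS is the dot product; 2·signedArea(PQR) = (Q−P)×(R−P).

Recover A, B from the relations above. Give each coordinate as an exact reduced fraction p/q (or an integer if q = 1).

A = (-7/3, -2/3)
B = (1852/1565, -20056/1565)

1. A_x = -7/3  [line -10·x + 24·y + -22/3 = 0 ∩ |AE|² = 80/9]
2. A_y = -2/3  [line -10·x + 24·y + -22/3 = 0 ∩ |AE|² = 80/9]
   → A = (-7/3, -2/3)
3. B_x = 1852/1565  [AB · CE = -718979/4695 ∩ A, D, B are collinear]
4. B_y = -20056/1565  [AB · CE = -718979/4695 ∩ A, D, B are collinear]
   → B = (1852/1565, -20056/1565)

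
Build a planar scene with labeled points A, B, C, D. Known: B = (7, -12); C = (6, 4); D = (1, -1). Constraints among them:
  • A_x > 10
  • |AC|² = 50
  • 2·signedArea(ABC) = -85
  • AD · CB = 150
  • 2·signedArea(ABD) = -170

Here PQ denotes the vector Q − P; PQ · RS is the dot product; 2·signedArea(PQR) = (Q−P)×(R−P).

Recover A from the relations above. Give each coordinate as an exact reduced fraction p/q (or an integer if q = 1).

1. A_x = 11  [2·signedArea(ABC) = -85 ∩ AD · CB = 150]
2. A_y = 9  [2·signedArea(ABC) = -85 ∩ AD · CB = 150]
   → A = (11, 9)

A = (11, 9)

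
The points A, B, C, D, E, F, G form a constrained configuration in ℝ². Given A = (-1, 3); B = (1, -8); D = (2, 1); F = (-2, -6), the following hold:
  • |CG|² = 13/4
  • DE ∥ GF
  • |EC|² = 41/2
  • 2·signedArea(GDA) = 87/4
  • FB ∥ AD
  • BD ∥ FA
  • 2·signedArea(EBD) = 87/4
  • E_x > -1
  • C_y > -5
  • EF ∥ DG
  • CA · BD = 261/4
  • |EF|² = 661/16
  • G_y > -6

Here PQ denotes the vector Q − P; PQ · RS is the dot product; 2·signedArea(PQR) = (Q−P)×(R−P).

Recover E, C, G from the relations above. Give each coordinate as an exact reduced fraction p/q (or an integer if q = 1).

C = (-1, -17/4)
E = (-1/2, 1/4)
G = (1/2, -21/4)

1. E_x = -1/2  [line -9·x + 1·y + -19/4 = 0 ∩ |EF|² = 661/16]
2. E_y = 1/4  [line -9·x + 1·y + -19/4 = 0 ∩ |EF|² = 661/16]
   → E = (-1/2, 1/4)
3. C_x = -1  [line -1·x + -9·y + -157/4 = 0 ∩ |EC|² = 41/2]
4. C_y = -17/4  [line -1·x + -9·y + -157/4 = 0 ∩ |EC|² = 41/2]
   → C = (-1, -17/4)
5. G_x = 1/2  [DE ∥ GF ∩ EF ∥ DG]
6. G_y = -21/4  [DE ∥ GF ∩ EF ∥ DG]
   → G = (1/2, -21/4)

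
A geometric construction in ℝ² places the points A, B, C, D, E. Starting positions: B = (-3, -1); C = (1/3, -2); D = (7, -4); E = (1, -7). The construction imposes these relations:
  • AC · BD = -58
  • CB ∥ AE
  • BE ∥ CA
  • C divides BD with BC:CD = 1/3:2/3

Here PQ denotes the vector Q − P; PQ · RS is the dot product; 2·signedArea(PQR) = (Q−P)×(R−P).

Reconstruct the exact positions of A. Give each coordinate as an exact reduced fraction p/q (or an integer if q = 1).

A = (13/3, -8)

1. A_x = 13/3  [CB ∥ AE ∩ BE ∥ CA]
2. A_y = -8  [CB ∥ AE ∩ BE ∥ CA]
   → A = (13/3, -8)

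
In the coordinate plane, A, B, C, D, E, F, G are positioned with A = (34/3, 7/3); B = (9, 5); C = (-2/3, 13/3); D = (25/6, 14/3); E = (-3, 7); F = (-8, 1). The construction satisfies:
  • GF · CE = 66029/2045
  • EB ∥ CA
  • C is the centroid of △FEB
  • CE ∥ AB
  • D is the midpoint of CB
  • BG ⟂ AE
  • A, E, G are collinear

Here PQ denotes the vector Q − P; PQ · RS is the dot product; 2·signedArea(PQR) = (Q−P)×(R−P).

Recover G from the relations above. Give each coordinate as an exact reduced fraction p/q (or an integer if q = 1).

1. G_x = 17257/2045  [A, E, G are collinear ∩ BG ⟂ AE]
2. G_y = 6699/2045  [A, E, G are collinear ∩ BG ⟂ AE]
   → G = (17257/2045, 6699/2045)

G = (17257/2045, 6699/2045)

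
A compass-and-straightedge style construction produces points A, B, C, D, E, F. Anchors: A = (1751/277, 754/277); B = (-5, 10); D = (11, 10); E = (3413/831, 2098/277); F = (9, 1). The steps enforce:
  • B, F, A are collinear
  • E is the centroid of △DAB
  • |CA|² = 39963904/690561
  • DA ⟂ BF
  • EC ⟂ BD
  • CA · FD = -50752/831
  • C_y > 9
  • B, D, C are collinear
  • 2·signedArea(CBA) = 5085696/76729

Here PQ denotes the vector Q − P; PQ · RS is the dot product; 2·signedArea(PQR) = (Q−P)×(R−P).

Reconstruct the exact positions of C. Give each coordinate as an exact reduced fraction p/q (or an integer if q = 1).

C = (3413/831, 10)

1. C_x = 3413/831  [B, D, C are collinear ∩ EC ⟂ BD]
2. C_y = 10  [B, D, C are collinear ∩ EC ⟂ BD]
   → C = (3413/831, 10)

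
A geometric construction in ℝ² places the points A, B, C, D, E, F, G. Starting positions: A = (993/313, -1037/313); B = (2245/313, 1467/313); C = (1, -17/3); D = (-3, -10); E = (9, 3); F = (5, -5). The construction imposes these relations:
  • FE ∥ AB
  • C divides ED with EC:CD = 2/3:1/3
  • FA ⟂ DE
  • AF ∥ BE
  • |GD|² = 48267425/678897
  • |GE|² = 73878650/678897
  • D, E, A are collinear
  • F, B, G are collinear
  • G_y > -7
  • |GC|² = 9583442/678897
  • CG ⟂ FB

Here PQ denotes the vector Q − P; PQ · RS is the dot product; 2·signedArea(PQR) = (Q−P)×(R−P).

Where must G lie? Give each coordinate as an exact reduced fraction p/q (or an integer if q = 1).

1. G_x = 1055930/226299  [F, B, G are collinear ∩ CG ⟂ FB]
2. G_y = -1468426/226299  [F, B, G are collinear ∩ CG ⟂ FB]
   → G = (1055930/226299, -1468426/226299)

G = (1055930/226299, -1468426/226299)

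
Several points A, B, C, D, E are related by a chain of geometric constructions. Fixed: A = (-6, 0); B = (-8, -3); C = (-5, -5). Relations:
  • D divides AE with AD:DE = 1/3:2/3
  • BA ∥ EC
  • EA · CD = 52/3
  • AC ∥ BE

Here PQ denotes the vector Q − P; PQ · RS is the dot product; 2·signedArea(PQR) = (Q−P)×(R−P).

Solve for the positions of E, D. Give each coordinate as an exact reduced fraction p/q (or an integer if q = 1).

1. E_x = -7  [BA ∥ EC ∩ AC ∥ BE]
2. E_y = -8  [BA ∥ EC ∩ AC ∥ BE]
   → E = (-7, -8)
3. D_x = -19/3  [D divides AE with AD:DE = 1/3:2/3]
4. D_y = -8/3  [D divides AE with AD:DE = 1/3:2/3]
   → D = (-19/3, -8/3)

D = (-19/3, -8/3)
E = (-7, -8)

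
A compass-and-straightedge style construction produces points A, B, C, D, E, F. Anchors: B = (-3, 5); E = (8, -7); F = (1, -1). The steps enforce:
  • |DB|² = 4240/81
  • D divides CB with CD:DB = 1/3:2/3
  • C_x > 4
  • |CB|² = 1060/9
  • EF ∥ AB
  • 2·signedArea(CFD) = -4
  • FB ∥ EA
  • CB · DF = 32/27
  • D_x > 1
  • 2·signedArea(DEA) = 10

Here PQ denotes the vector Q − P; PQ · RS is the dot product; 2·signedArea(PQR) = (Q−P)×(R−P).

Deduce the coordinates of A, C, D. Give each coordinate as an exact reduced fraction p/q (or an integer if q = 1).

1. A_x = 4  [EF ∥ AB ∩ FB ∥ EA]
2. A_y = -1  [EF ∥ AB ∩ FB ∥ EA]
   → A = (4, -1)
3. D_x = 17/9  [line -6·x + -4·y + 10 = 0 ∩ |DB|² = 4240/81]
4. D_y = -1/3  [line -6·x + -4·y + 10 = 0 ∩ |DB|² = 4240/81]
   → D = (17/9, -1/3)
5. C_x = 13/3  [CB · DF = 32/27 ∩ D divides CB with CD:DB = 1/3:2/3]
6. C_y = -3  [CB · DF = 32/27 ∩ D divides CB with CD:DB = 1/3:2/3]
   → C = (13/3, -3)

A = (4, -1)
C = (13/3, -3)
D = (17/9, -1/3)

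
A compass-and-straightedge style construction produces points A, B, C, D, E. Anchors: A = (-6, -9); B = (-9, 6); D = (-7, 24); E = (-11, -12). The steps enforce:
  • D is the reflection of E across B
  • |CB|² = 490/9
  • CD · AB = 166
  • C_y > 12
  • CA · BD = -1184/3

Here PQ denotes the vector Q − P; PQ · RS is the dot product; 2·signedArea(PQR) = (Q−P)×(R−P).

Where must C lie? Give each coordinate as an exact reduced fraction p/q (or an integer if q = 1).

1. C_x = -20/3  [CA · BD = -1184/3 ∩ CD · AB = 166]
2. C_y = 13  [CA · BD = -1184/3 ∩ CD · AB = 166]
   → C = (-20/3, 13)

C = (-20/3, 13)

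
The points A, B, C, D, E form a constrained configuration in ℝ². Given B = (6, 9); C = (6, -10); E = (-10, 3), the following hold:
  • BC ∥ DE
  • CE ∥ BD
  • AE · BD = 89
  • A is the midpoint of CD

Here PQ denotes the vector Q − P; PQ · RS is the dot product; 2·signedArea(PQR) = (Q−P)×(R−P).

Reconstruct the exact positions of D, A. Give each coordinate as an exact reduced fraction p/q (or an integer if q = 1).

A = (-2, 6)
D = (-10, 22)

1. D_x = -10  [BC ∥ DE ∩ CE ∥ BD]
2. D_y = 22  [BC ∥ DE ∩ CE ∥ BD]
   → D = (-10, 22)
3. A_x = -2  [A is the midpoint of CD]
4. A_y = 6  [A is the midpoint of CD]
   → A = (-2, 6)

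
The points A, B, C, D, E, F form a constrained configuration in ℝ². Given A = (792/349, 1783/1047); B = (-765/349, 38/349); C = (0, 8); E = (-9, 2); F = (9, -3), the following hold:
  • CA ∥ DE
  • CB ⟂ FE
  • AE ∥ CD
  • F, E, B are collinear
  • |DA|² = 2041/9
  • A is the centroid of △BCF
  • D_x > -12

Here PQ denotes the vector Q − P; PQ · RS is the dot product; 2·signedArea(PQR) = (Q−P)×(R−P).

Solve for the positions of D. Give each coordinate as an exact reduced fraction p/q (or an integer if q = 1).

D = (-3933/349, 8687/1047)

1. D_x = -3933/349  [CA ∥ DE ∩ AE ∥ CD]
2. D_y = 8687/1047  [CA ∥ DE ∩ AE ∥ CD]
   → D = (-3933/349, 8687/1047)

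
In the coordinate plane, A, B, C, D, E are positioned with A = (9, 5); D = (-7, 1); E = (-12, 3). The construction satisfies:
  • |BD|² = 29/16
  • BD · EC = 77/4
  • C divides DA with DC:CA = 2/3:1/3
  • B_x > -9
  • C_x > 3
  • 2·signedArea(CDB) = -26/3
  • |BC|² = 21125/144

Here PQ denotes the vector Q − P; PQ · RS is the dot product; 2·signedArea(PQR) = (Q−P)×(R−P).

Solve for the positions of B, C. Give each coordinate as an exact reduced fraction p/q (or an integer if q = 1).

1. C_x = 11/3  [C divides DA with DC:CA = 2/3:1/3]
2. C_y = 11/3  [C divides DA with DC:CA = 2/3:1/3]
   → C = (11/3, 11/3)
3. B_x = -33/4  [BD · EC = 77/4 ∩ 2·signedArea(CDB) = -26/3]
4. B_y = 3/2  [BD · EC = 77/4 ∩ 2·signedArea(CDB) = -26/3]
   → B = (-33/4, 3/2)

B = (-33/4, 3/2)
C = (11/3, 11/3)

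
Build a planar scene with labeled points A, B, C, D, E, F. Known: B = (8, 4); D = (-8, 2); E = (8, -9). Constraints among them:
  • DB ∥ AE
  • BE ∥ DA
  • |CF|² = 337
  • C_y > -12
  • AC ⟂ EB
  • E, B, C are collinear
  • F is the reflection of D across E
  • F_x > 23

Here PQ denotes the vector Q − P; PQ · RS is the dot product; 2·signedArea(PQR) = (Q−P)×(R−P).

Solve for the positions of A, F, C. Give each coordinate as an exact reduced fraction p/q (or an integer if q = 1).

A = (-8, -11)
C = (8, -11)
F = (24, -20)

1. A_x = -8  [DB ∥ AE ∩ BE ∥ DA]
2. A_y = -11  [DB ∥ AE ∩ BE ∥ DA]
   → A = (-8, -11)
3. F_x = 24  [F is the reflection of D across E]
4. F_y = -20  [F is the reflection of D across E]
   → F = (24, -20)
5. C_x = 8  [E, B, C are collinear ∩ AC ⟂ EB]
6. C_y = -11  [E, B, C are collinear ∩ AC ⟂ EB]
   → C = (8, -11)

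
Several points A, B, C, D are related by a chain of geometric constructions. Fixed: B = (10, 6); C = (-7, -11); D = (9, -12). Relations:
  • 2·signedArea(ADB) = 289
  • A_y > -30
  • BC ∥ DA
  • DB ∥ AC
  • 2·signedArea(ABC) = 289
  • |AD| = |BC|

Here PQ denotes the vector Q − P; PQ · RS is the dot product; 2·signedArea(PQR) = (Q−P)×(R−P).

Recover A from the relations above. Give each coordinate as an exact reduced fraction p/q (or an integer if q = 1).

1. A_x = -8  [DB ∥ AC ∩ BC ∥ DA]
2. A_y = -29  [DB ∥ AC ∩ BC ∥ DA]
   → A = (-8, -29)

A = (-8, -29)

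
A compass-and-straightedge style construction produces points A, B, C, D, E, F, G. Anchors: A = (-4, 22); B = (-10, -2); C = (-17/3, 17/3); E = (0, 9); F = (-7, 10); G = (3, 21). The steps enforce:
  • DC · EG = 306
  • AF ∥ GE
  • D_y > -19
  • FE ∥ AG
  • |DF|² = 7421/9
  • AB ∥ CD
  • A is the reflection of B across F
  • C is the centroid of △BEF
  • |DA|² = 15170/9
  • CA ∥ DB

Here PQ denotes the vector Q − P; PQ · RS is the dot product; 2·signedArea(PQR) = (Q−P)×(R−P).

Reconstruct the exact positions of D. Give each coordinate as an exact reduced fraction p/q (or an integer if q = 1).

D = (-35/3, -55/3)

1. D_x = -35/3  [CA ∥ DB ∩ AB ∥ CD]
2. D_y = -55/3  [CA ∥ DB ∩ AB ∥ CD]
   → D = (-35/3, -55/3)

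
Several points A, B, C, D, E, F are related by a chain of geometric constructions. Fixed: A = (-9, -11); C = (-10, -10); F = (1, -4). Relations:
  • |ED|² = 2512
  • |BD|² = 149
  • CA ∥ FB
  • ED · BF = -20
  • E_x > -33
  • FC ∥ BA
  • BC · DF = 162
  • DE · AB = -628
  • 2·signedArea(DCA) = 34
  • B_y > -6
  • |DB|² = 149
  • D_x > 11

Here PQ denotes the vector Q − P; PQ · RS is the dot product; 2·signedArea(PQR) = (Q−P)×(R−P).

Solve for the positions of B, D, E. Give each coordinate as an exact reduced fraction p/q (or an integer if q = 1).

B = (2, -5)
D = (12, 2)
E = (-32, -22)

1. B_x = 2  [FC ∥ BA ∩ CA ∥ FB]
2. B_y = -5  [FC ∥ BA ∩ CA ∥ FB]
   → B = (2, -5)
3. D_x = 12  [2·signedArea(DCA) = 34 ∩ BC · DF = 162]
4. D_y = 2  [2·signedArea(DCA) = 34 ∩ BC · DF = 162]
   → D = (12, 2)
5. E_x = -32  [ED · BF = -20 ∩ DE · AB = -628]
6. E_y = -22  [ED · BF = -20 ∩ DE · AB = -628]
   → E = (-32, -22)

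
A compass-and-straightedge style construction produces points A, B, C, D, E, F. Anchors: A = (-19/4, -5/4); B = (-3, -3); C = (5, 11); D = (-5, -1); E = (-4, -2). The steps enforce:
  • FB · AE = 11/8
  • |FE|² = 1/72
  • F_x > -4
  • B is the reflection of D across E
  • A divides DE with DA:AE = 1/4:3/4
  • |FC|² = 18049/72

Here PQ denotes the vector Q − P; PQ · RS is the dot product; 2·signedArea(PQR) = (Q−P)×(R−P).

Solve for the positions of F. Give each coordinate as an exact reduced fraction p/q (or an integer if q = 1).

1. F_x = -47/12  [line -3/4·x + 3/4·y + -11/8 = 0 ∩ |FE|² = 1/72]
2. F_y = -25/12  [line -3/4·x + 3/4·y + -11/8 = 0 ∩ |FE|² = 1/72]
   → F = (-47/12, -25/12)

F = (-47/12, -25/12)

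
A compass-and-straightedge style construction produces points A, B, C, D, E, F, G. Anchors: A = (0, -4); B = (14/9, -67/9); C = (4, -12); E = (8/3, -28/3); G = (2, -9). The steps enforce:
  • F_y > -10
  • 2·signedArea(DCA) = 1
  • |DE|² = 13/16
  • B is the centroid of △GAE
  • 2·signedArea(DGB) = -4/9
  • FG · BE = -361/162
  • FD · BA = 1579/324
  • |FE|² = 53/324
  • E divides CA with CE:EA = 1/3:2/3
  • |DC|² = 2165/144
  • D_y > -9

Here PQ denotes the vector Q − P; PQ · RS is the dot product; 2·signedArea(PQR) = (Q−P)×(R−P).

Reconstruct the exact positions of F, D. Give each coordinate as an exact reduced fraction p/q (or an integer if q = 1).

1. D_x = 13/6  [2·signedArea(DCA) = 1 ∩ 2·signedArea(DGB) = -4/9]
2. D_y = -103/12  [2·signedArea(DCA) = 1 ∩ 2·signedArea(DGB) = -4/9]
   → D = (13/6, -103/12)
3. F_x = 25/9  [FG · BE = -361/162 ∩ FD · BA = 1579/324]
4. F_y = -175/18  [FG · BE = -361/162 ∩ FD · BA = 1579/324]
   → F = (25/9, -175/18)

D = (13/6, -103/12)
F = (25/9, -175/18)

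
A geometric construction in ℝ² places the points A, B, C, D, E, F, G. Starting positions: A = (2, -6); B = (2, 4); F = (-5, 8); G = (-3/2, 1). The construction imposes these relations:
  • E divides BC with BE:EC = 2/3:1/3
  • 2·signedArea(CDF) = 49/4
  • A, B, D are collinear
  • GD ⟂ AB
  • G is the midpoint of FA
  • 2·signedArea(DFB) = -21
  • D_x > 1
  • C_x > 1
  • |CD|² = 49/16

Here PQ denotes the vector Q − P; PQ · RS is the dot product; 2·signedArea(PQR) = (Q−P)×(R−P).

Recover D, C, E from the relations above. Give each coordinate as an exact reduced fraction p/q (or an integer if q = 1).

1. D_x = 2  [A, B, D are collinear ∩ GD ⟂ AB]
2. D_y = 1  [A, B, D are collinear ∩ GD ⟂ AB]
   → D = (2, 1)
3. C_x = 2  [line -7·x + -7·y + 35/4 = 0 ∩ |CD|² = 49/16]
4. C_y = -3/4  [line -7·x + -7·y + 35/4 = 0 ∩ |CD|² = 49/16]
   → C = (2, -3/4)
5. E_x = 2  [E divides BC with BE:EC = 2/3:1/3]
6. E_y = 5/6  [E divides BC with BE:EC = 2/3:1/3]
   → E = (2, 5/6)

C = (2, -3/4)
D = (2, 1)
E = (2, 5/6)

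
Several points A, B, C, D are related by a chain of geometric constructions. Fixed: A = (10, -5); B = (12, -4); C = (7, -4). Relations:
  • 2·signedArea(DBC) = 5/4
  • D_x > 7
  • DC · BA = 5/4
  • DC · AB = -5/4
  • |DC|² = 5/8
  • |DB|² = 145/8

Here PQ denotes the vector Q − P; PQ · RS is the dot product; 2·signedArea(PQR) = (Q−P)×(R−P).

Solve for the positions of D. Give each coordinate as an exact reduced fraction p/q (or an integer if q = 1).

D = (31/4, -17/4)

1. D_x = 31/4  [DC · BA = 5/4 ∩ 2·signedArea(DBC) = 5/4]
2. D_y = -17/4  [DC · BA = 5/4 ∩ 2·signedArea(DBC) = 5/4]
   → D = (31/4, -17/4)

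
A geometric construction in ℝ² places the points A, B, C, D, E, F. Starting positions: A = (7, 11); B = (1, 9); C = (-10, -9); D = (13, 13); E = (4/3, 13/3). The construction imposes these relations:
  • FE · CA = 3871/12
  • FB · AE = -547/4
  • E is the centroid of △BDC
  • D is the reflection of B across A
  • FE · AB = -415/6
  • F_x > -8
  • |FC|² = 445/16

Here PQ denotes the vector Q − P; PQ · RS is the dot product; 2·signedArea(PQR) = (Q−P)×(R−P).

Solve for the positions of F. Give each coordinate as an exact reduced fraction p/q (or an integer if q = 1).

1. F_x = -29/4  [FE · AB = -415/6 ∩ FE · CA = 3871/12]
2. F_y = -9/2  [FE · AB = -415/6 ∩ FE · CA = 3871/12]
   → F = (-29/4, -9/2)

F = (-29/4, -9/2)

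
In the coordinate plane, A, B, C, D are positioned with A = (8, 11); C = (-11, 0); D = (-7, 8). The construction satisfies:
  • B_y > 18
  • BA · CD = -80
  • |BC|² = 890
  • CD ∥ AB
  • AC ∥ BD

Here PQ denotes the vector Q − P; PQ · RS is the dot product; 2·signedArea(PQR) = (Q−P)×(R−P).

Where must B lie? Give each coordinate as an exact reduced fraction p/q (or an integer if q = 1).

1. B_x = 12  [AC ∥ BD ∩ CD ∥ AB]
2. B_y = 19  [AC ∥ BD ∩ CD ∥ AB]
   → B = (12, 19)

B = (12, 19)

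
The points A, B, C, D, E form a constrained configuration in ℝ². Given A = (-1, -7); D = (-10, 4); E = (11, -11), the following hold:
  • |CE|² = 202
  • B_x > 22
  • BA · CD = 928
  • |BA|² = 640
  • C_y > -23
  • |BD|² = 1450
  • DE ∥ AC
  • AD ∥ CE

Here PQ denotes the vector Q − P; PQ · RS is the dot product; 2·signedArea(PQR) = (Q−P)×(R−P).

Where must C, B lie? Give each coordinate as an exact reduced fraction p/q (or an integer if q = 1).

1. C_x = 20  [AD ∥ CE ∩ DE ∥ AC]
2. C_y = -22  [AD ∥ CE ∩ DE ∥ AC]
   → C = (20, -22)
3. B_x = 23  [line 30·x + -26·y + -1080 = 0 ∩ |BD|² = 1450]
4. B_y = -15  [line 30·x + -26·y + -1080 = 0 ∩ |BD|² = 1450]
   → B = (23, -15)

B = (23, -15)
C = (20, -22)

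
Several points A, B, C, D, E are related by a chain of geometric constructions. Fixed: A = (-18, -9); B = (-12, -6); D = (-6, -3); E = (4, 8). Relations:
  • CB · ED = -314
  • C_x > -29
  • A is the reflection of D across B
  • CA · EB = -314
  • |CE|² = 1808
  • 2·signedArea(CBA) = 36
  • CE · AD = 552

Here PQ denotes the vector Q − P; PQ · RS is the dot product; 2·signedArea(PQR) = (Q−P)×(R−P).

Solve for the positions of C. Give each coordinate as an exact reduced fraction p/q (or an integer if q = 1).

C = (-28, -20)

1. C_x = -28  [CE · AD = 552 ∩ 2·signedArea(CBA) = 36]
2. C_y = -20  [CE · AD = 552 ∩ 2·signedArea(CBA) = 36]
   → C = (-28, -20)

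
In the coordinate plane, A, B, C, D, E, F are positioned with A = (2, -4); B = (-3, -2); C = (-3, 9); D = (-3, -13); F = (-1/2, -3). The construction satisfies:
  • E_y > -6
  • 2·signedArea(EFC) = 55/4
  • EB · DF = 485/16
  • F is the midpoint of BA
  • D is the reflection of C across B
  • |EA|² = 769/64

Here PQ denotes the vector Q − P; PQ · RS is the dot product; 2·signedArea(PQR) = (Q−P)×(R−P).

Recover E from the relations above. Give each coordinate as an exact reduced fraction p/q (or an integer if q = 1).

1. E_x = -9/8  [2·signedArea(EFC) = 55/4 ∩ EB · DF = 485/16]
2. E_y = -11/2  [2·signedArea(EFC) = 55/4 ∩ EB · DF = 485/16]
   → E = (-9/8, -11/2)

E = (-9/8, -11/2)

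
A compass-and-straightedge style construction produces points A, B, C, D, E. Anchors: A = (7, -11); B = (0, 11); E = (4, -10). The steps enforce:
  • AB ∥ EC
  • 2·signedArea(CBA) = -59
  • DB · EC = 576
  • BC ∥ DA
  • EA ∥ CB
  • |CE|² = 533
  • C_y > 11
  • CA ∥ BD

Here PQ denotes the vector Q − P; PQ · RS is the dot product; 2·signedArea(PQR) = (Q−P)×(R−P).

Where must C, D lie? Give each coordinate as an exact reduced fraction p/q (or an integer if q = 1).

1. C_x = -3  [EA ∥ CB ∩ AB ∥ EC]
2. C_y = 12  [EA ∥ CB ∩ AB ∥ EC]
   → C = (-3, 12)
3. D_x = 10  [BC ∥ DA ∩ CA ∥ BD]
4. D_y = -12  [BC ∥ DA ∩ CA ∥ BD]
   → D = (10, -12)

C = (-3, 12)
D = (10, -12)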